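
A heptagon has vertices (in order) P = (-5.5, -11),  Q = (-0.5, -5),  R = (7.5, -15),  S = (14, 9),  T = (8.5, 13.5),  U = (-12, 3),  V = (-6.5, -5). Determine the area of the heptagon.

384

Apply the shoelace formula: 2A = Σ (x_i·y_{i+1} − x_{i+1}·y_i), indices taken mod 7.
Cross-terms: 22, 45, 277.5, 112.5, 187.5, 79.5, 44  ⇒  Σ = 768
Area = |Σ|/2 = 384.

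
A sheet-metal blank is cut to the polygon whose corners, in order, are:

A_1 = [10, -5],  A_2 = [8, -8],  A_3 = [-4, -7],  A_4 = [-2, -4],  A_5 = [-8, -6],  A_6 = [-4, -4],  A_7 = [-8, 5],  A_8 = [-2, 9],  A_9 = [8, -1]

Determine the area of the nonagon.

176

Cross-terms: -40, -88, 2, -20, 8, -52, -62, -70, -30  ⇒  Σ = -352
Area = |Σ|/2 = 176.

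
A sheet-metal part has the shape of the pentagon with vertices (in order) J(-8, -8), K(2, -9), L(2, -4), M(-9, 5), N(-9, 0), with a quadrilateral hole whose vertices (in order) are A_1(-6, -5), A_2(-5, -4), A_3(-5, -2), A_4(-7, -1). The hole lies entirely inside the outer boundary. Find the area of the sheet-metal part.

90

Outer boundary:
Apply Gauss's area formula: 2A = Σ (x_i·y_{i+1} − x_{i+1}·y_i), indices taken mod 5.
Cross-terms: 88, 10, -26, 45, 72  ⇒  Σ = 189
Area = |Σ|/2 = 94.5.
Hole:
Apply the shoelace (surveyor's) formula: 2A = Σ (x_i·y_{i+1} − x_{i+1}·y_i), indices taken mod 4.
Cross-terms: -1, -10, -9, 29  ⇒  Σ = 9
Area = |Σ|/2 = 4.5.
Net area = 94.5 − 4.5 = 90.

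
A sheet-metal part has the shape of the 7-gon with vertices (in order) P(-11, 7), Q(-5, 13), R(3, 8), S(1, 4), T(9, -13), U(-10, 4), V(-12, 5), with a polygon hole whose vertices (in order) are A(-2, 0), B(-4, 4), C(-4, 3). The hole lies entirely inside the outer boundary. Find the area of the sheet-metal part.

177.5

Outer boundary:
Σ = (-108) + (-79) + (4) + (-49) + (-94) + (-2) + (-29) = -357
Area = |Σ|/2 = 178.5.
Hole:
A→B: (-2)(4) − (-4)(0) = -8
B→C: (-4)(3) − (-4)(4) = 4
C→A: (-4)(0) − (-2)(3) = 6
Σ = 2
Area = |Σ|/2 = 1.
Net area = 178.5 − 1 = 177.5.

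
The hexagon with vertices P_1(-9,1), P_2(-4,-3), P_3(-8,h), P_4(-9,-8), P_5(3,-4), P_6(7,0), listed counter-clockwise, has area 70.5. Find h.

Write out the shoelace sum; only the two edges meeting at P_3 involve h:
2·Area = [((-4)·h − (-8)·(-3)) + ((-8)·(-8) − (-9)·h)] + 126
       = 5·h + 166 = 141
⇒ h = -5.

-5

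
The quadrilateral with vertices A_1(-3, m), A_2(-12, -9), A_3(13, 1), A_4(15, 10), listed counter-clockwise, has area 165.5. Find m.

Write out the shoelace sum; only the two edges meeting at A_1 involve m:
2·Area = [(15·m − (-3)·10) + ((-3)·(-9) − (-12)·m)] + 220
       = 27·m + 277 = 331
⇒ m = 2.

2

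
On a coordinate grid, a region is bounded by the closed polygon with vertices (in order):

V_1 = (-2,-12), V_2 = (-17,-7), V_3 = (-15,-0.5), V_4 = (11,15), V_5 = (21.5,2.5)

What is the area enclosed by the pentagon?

527

Σ = (-190) + (-96.5) + (-219.5) + (-295) + (-253) = -1054
Area = |Σ|/2 = 527.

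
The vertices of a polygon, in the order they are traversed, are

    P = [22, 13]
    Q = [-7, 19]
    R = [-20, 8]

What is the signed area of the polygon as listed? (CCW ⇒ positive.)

Cross-terms: 509, 324, -436  ⇒  Σ = 397
Signed area = Σ/2 = 198.5 (positive ⇒ counter-clockwise traversal).

198.5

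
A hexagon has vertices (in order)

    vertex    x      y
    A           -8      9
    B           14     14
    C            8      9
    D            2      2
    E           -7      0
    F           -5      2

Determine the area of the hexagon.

Cross-terms: -238, 14, -2, 14, -14, -29  ⇒  Σ = -255
Area = |Σ|/2 = 127.5.

127.5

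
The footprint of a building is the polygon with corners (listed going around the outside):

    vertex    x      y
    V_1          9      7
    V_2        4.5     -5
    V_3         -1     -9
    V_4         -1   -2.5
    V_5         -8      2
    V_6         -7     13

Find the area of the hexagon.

203.25

Σ = (-76.5) + (-45.5) + (-6.5) + (-22) + (-90) + (-166) = -406.5
Area = |Σ|/2 = 203.25.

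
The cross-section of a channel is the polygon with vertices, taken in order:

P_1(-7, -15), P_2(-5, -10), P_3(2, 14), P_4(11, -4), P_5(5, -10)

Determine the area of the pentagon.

226

Apply the shoelace formula: 2A = Σ (x_i·y_{i+1} − x_{i+1}·y_i), indices taken mod 5.
Cross-terms: -5, -50, -162, -90, -145  ⇒  Σ = -452
Area = |Σ|/2 = 226.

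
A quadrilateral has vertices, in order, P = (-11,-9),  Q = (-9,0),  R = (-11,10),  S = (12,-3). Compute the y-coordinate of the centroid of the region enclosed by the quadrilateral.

Apply the shoelace (surveyor's) formula. First the cross-terms c_i = x_i·y_{i+1} − x_{i+1}·y_i:
  -81, -90, -87, -141  ⇒  2A = -399, A = -199.5.
Then Σ (y_i + y_{i+1})·c_i = 912, so ȳ = 912 / (6·(-199.5)) = -16/21.

-16/21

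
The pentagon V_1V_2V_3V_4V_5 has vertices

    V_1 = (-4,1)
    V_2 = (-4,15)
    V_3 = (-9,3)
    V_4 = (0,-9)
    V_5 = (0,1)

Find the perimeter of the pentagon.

|V_1V_2| = √((0)² + (14)²) = √196 = 14
|V_2V_3| = √((-5)² + (-12)²) = √169 = 13
|V_3V_4| = √((9)² + (-12)²) = √225 = 15
|V_4V_5| = √((0)² + (10)²) = √100 = 10
|V_5V_1| = √((-4)² + (0)²) = √16 = 4
Perimeter = 14 + 13 + 15 + 10 + 4 = 56.

56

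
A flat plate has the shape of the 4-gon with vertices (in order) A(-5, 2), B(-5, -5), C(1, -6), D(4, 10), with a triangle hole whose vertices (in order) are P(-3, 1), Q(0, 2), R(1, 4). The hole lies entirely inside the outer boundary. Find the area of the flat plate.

78.5

Outer boundary:
Apply the surveyor's formula: 2A = Σ (x_i·y_{i+1} − x_{i+1}·y_i), indices taken mod 4.
Σ = (35) + (35) + (34) + (58) = 162
Area = |Σ|/2 = 81.
Hole:
Apply Gauss's area formula: 2A = Σ (x_i·y_{i+1} − x_{i+1}·y_i), indices taken mod 3.
Cross-terms: -6, -2, 13  ⇒  Σ = 5
Area = |Σ|/2 = 2.5.
Net area = 81 − 2.5 = 78.5.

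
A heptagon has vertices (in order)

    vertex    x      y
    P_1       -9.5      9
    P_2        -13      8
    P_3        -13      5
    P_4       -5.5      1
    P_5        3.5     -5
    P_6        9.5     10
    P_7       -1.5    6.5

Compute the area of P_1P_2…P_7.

163

Σ = (41) + (39) + (14.5) + (24) + (82.5) + (76.75) + (48.25) = 326
Area = |Σ|/2 = 163.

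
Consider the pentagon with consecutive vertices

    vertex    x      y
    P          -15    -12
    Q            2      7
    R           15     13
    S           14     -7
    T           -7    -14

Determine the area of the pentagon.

Σ = (-81) + (-79) + (-287) + (-245) + (-126) = -818
Area = |Σ|/2 = 409.

409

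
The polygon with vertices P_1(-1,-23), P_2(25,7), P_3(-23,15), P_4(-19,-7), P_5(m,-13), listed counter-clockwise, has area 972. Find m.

-10

The doubled signed area Σ (x_i y_{i+1} − x_{i+1} y_i) is linear in m.
With m=0 it equals 1784; the coefficient of m is -16 (from the two edges through P_5).
So -16·m + 1784 = 2·972 = 1944 ⇒ m = -10.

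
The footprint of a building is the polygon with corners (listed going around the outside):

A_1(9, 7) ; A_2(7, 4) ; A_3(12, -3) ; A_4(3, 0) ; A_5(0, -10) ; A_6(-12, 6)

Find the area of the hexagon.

A_1→A_2: (9)(4) − (7)(7) = -13
A_2→A_3: (7)(-3) − (12)(4) = -69
A_3→A_4: (12)(0) − (3)(-3) = 9
A_4→A_5: (3)(-10) − (0)(0) = -30
A_5→A_6: (0)(6) − (-12)(-10) = -120
A_6→A_1: (-12)(7) − (9)(6) = -138
Σ = -361
Area = |Σ|/2 = 180.5.

180.5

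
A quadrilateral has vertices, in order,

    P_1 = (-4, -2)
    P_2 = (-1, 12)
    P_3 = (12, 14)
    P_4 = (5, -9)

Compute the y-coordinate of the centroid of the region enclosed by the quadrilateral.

Apply the shoelace (surveyor's) formula. First the cross-terms c_i = x_i·y_{i+1} − x_{i+1}·y_i:
  -50, -158, -178, -46  ⇒  2A = -432, A = -216.
Then Σ (y_i + y_{i+1})·c_i = -4992, so ȳ = -4992 / (6·(-216)) = 104/27.

104/27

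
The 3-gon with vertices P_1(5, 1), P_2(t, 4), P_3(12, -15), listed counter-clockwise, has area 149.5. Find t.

Write out the shoelace sum; only the two edges meeting at P_2 involve t:
2·Area = [(5·4 − t·1) + (t·(-15) − 12·4)] + 87
       = -16·t + 59 = 299
⇒ t = -15.

-15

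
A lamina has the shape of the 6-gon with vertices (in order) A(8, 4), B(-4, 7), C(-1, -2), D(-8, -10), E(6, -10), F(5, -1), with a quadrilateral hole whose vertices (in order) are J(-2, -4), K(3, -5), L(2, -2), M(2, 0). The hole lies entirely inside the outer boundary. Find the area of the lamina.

Outer boundary:
Apply the shoelace (surveyor's) formula: 2A = Σ (x_i·y_{i+1} − x_{i+1}·y_i), indices taken mod 6.
Cross-terms: 72, 15, -6, 140, 44, 28  ⇒  Σ = 293
Area = |Σ|/2 = 146.5.
Hole:
Apply the shoelace (surveyor's) formula: 2A = Σ (x_i·y_{i+1} − x_{i+1}·y_i), indices taken mod 4.
Cross-terms: 22, 4, 4, -8  ⇒  Σ = 22
Area = |Σ|/2 = 11.
Net area = 146.5 − 11 = 135.5.

135.5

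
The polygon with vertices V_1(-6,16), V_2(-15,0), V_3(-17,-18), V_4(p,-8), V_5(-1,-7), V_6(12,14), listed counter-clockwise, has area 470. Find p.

The doubled signed area Σ (x_i y_{i+1} − x_{i+1} y_i) is linear in p.
With p=0 it equals 984; the coefficient of p is 11 (from the two edges through V_4).
So 11·p + 984 = 2·470 = 940 ⇒ p = -4.

-4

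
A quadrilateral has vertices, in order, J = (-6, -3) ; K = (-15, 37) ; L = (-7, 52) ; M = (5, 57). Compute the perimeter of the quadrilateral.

|JK| = √((-9)² + (40)²) = √1681 = 41
|KL| = √((8)² + (15)²) = √289 = 17
|LM| = √((12)² + (5)²) = √169 = 13
|MJ| = √((-11)² + (-60)²) = √3721 = 61
Perimeter = 41 + 17 + 13 + 61 = 132.

132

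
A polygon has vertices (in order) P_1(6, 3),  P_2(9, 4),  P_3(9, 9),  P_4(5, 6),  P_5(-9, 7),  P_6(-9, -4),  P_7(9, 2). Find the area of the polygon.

Apply the shoelace (surveyor's) formula: 2A = Σ (x_i·y_{i+1} − x_{i+1}·y_i), indices taken mod 7.
Σ = (-3) + (45) + (9) + (89) + (99) + (18) + (15) = 272
Area = |Σ|/2 = 136.

136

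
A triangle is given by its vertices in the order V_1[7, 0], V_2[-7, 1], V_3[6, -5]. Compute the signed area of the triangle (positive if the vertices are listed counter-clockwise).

Σ = (7) + (29) + (35) = 71
Signed area = Σ/2 = 35.5 (positive ⇒ counter-clockwise traversal).

35.5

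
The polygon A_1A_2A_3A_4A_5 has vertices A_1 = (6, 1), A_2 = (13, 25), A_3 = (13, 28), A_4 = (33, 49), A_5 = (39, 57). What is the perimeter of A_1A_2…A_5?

132

|A_1A_2| = √((7)² + (24)²) = √625 = 25
|A_2A_3| = √((0)² + (3)²) = √9 = 3
|A_3A_4| = √((20)² + (21)²) = √841 = 29
|A_4A_5| = √((6)² + (8)²) = √100 = 10
|A_5A_1| = √((-33)² + (-56)²) = √4225 = 65
Perimeter = 25 + 3 + 29 + 10 + 65 = 132.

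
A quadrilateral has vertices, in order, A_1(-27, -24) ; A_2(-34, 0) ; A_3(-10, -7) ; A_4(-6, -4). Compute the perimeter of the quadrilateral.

84

|A_1A_2| = √((-7)² + (24)²) = √625 = 25
|A_2A_3| = √((24)² + (-7)²) = √625 = 25
|A_3A_4| = √((4)² + (3)²) = √25 = 5
|A_4A_1| = √((-21)² + (-20)²) = √841 = 29
Perimeter = 25 + 25 + 5 + 29 = 84.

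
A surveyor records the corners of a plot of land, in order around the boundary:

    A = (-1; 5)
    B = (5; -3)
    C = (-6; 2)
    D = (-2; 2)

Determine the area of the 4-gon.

Apply the surveyor's formula: 2A = Σ (x_i·y_{i+1} − x_{i+1}·y_i), indices taken mod 4.
A→B: (-1)(-3) − (5)(5) = -22
B→C: (5)(2) − (-6)(-3) = -8
C→D: (-6)(2) − (-2)(2) = -8
D→A: (-2)(5) − (-1)(2) = -8
Σ = -46
Area = |Σ|/2 = 23.

23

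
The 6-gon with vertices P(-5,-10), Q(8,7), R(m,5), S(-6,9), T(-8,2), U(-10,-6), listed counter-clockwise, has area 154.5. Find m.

-2

The doubled signed area Σ (x_i y_{i+1} − x_{i+1} y_i) is linear in m.
With m=0 it equals 313; the coefficient of m is 2 (from the two edges through R).
So 2·m + 313 = 2·154.5 = 309 ⇒ m = -2.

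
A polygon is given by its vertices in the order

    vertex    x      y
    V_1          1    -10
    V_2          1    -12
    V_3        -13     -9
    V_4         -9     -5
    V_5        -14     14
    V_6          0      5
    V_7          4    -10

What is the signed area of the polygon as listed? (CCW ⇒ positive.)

-249.5

Σ = (-2) + (-165) + (-16) + (-196) + (-70) + (-20) + (-30) = -499
Signed area = Σ/2 = -249.5 (negative ⇒ clockwise traversal).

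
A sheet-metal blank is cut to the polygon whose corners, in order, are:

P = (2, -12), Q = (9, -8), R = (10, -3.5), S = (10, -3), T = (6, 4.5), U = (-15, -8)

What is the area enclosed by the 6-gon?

Apply the surveyor's formula: 2A = Σ (x_i·y_{i+1} − x_{i+1}·y_i), indices taken mod 6.
P→Q: (2)(-8) − (9)(-12) = 92
Q→R: (9)(-3.5) − (10)(-8) = 48.5
R→S: (10)(-3) − (10)(-3.5) = 5
S→T: (10)(4.5) − (6)(-3) = 63
T→U: (6)(-8) − (-15)(4.5) = 19.5
U→P: (-15)(-12) − (2)(-8) = 196
Σ = 424
Area = |Σ|/2 = 212.

212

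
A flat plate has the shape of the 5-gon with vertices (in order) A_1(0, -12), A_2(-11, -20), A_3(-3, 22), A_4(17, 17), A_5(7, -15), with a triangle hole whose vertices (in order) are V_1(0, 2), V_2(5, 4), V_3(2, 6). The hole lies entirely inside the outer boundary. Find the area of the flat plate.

650.5

Outer boundary:
Σ = (-132) + (-302) + (-425) + (-374) + (-84) = -1317
Area = |Σ|/2 = 658.5.
Hole:
Apply the shoelace formula: 2A = Σ (x_i·y_{i+1} − x_{i+1}·y_i), indices taken mod 3.
Σ = (-10) + (22) + (4) = 16
Area = |Σ|/2 = 8.
Net area = 658.5 − 8 = 650.5.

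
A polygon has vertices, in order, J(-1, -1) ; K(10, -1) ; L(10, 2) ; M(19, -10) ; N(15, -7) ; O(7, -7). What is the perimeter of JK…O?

52

|JK| = √((11)² + (0)²) = √121 = 11
|KL| = √((0)² + (3)²) = √9 = 3
|LM| = √((9)² + (-12)²) = √225 = 15
|MN| = √((-4)² + (3)²) = √25 = 5
|NO| = √((-8)² + (0)²) = √64 = 8
|OJ| = √((-8)² + (6)²) = √100 = 10
Perimeter = 11 + 3 + 15 + 5 + 8 + 10 = 52.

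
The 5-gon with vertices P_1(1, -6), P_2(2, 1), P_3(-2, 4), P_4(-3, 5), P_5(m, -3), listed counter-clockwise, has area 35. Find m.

The doubled signed area Σ (x_i y_{i+1} − x_{i+1} y_i) is linear in m.
With m=0 it equals 37; the coefficient of m is -11 (from the two edges through P_5).
So -11·m + 37 = 2·35 = 70 ⇒ m = -3.

-3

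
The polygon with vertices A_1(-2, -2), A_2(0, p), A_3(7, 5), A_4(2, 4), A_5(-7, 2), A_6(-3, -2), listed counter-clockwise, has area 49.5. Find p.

The doubled signed area Σ (x_i y_{i+1} − x_{i+1} y_i) is linear in p.
With p=0 it equals 72; the coefficient of p is -9 (from the two edges through A_2).
So -9·p + 72 = 2·49.5 = 99 ⇒ p = -3.

-3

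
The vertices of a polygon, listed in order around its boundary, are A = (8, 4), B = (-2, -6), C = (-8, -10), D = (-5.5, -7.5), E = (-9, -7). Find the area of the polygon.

Apply Gauss's area formula: 2A = Σ (x_i·y_{i+1} − x_{i+1}·y_i), indices taken mod 5.
Cross-terms: -40, -28, 5, -29, 20  ⇒  Σ = -72
Area = |Σ|/2 = 36.

36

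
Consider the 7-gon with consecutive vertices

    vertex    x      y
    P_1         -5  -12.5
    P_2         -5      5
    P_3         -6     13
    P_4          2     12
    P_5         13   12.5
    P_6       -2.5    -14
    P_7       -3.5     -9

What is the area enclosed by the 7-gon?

265

Σ = (-87.5) + (-35) + (-98) + (-131) + (-150.75) + (-26.5) + (-1.25) = -530
Area = |Σ|/2 = 265.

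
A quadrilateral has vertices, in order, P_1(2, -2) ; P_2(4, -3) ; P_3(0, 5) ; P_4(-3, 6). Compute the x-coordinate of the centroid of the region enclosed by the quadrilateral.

Apply the surveyor's formula. First the cross-terms c_i = x_i·y_{i+1} − x_{i+1}·y_i:
  2, 20, 15, -6  ⇒  2A = 31, A = 15.5.
Then Σ (x_i + x_{i+1})·c_i = 53, so x̄ = 53 / (6·15.5) = 53/93.

53/93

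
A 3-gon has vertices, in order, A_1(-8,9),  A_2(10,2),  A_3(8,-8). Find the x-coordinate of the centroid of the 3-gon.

10/3

Apply Gauss's area formula. First the cross-terms c_i = x_i·y_{i+1} − x_{i+1}·y_i:
  -106, -96, 8  ⇒  2A = -194, A = -97.
Then Σ (x_i + x_{i+1})·c_i = -1940, so x̄ = -1940 / (6·(-97)) = 10/3.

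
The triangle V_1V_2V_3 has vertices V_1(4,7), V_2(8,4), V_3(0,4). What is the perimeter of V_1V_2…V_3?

18

|V_1V_2| = √((4)² + (-3)²) = √25 = 5
|V_2V_3| = √((-8)² + (0)²) = √64 = 8
|V_3V_1| = √((4)² + (3)²) = √25 = 5
Perimeter = 5 + 8 + 5 = 18.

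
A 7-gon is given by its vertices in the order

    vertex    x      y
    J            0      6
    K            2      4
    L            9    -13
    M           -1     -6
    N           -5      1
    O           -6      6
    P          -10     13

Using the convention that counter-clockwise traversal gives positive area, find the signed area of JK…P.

-137

Apply Gauss's area formula: 2A = Σ (x_i·y_{i+1} − x_{i+1}·y_i), indices taken mod 7.
Σ = (-12) + (-62) + (-67) + (-31) + (-24) + (-18) + (-60) = -274
Signed area = Σ/2 = -137 (negative ⇒ clockwise traversal).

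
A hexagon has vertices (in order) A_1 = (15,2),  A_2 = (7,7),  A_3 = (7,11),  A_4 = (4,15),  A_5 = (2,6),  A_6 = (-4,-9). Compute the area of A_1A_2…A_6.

153.5

Σ = (91) + (28) + (61) + (-6) + (6) + (127) = 307
Area = |Σ|/2 = 153.5.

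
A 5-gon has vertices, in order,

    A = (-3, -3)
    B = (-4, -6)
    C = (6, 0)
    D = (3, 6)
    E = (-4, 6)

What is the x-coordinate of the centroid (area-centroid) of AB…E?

17/75

Apply the shoelace (surveyor's) formula. First the cross-terms c_i = x_i·y_{i+1} − x_{i+1}·y_i:
  6, 36, 36, 42, 30  ⇒  2A = 150, A = 75.
Then Σ (x_i + x_{i+1})·c_i = 102, so x̄ = 102 / (6·75) = 17/75.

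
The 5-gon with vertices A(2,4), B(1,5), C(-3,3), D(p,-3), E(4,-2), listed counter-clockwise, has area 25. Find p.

3

The doubled signed area Σ (x_i y_{i+1} − x_{i+1} y_i) is linear in p.
With p=0 it equals 65; the coefficient of p is -5 (from the two edges through D).
So -5·p + 65 = 2·25 = 50 ⇒ p = 3.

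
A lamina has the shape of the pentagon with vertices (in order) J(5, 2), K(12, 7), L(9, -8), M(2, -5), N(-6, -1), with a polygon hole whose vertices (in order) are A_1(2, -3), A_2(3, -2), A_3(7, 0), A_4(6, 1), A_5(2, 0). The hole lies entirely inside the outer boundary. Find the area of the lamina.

Outer boundary:
J→K: (5)(7) − (12)(2) = 11
K→L: (12)(-8) − (9)(7) = -159
L→M: (9)(-5) − (2)(-8) = -29
M→N: (2)(-1) − (-6)(-5) = -32
N→J: (-6)(2) − (5)(-1) = -7
Σ = -216
Area = |Σ|/2 = 108.
Hole:
A_1→A_2: (2)(-2) − (3)(-3) = 5
A_2→A_3: (3)(0) − (7)(-2) = 14
A_3→A_4: (7)(1) − (6)(0) = 7
A_4→A_5: (6)(0) − (2)(1) = -2
A_5→A_1: (2)(-3) − (2)(0) = -6
Σ = 18
Area = |Σ|/2 = 9.
Net area = 108 − 9 = 99.

99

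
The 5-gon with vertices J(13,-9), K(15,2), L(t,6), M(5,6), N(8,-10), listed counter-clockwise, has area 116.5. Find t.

The doubled signed area Σ (x_i y_{i+1} − x_{i+1} y_i) is linear in t.
With t=0 it equals 181; the coefficient of t is 4 (from the two edges through L).
So 4·t + 181 = 2·116.5 = 233 ⇒ t = 13.

13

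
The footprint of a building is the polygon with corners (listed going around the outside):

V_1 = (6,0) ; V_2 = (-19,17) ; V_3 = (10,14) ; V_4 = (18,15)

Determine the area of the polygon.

263

Apply the surveyor's formula: 2A = Σ (x_i·y_{i+1} − x_{i+1}·y_i), indices taken mod 4.
Σ = (102) + (-436) + (-102) + (-90) = -526
Area = |Σ|/2 = 263.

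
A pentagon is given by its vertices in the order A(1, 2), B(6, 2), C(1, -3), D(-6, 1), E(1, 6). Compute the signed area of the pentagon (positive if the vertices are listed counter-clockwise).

Apply the shoelace formula: 2A = Σ (x_i·y_{i+1} − x_{i+1}·y_i), indices taken mod 5.
Σ = (-10) + (-20) + (-17) + (-37) + (-4) = -88
Signed area = Σ/2 = -44 (negative ⇒ clockwise traversal).

-44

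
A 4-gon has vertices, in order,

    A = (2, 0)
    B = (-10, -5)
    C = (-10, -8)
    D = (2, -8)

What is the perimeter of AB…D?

|AB| = √((-12)² + (-5)²) = √169 = 13
|BC| = √((0)² + (-3)²) = √9 = 3
|CD| = √((12)² + (0)²) = √144 = 12
|DA| = √((0)² + (8)²) = √64 = 8
Perimeter = 13 + 3 + 12 + 8 = 36.

36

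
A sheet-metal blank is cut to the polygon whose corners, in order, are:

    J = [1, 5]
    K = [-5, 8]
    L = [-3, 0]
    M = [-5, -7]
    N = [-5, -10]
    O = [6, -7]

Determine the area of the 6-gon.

112.5

Apply the shoelace (surveyor's) formula: 2A = Σ (x_i·y_{i+1} − x_{i+1}·y_i), indices taken mod 6.
J→K: (1)(8) − (-5)(5) = 33
K→L: (-5)(0) − (-3)(8) = 24
L→M: (-3)(-7) − (-5)(0) = 21
M→N: (-5)(-10) − (-5)(-7) = 15
N→O: (-5)(-7) − (6)(-10) = 95
O→J: (6)(5) − (1)(-7) = 37
Σ = 225
Area = |Σ|/2 = 112.5.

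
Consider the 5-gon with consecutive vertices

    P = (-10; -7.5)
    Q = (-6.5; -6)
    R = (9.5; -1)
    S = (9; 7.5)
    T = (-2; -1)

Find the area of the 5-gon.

83

Apply the shoelace formula: 2A = Σ (x_i·y_{i+1} − x_{i+1}·y_i), indices taken mod 5.
Cross-terms: 11.25, 63.5, 80.25, 6, 5  ⇒  Σ = 166
Area = |Σ|/2 = 83.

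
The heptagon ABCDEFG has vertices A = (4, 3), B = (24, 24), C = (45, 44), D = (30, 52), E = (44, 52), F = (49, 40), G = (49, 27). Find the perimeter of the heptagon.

166

|AB| = √((20)² + (21)²) = √841 = 29
|BC| = √((21)² + (20)²) = √841 = 29
|CD| = √((-15)² + (8)²) = √289 = 17
|DE| = √((14)² + (0)²) = √196 = 14
|EF| = √((5)² + (-12)²) = √169 = 13
|FG| = √((0)² + (-13)²) = √169 = 13
|GA| = √((-45)² + (-24)²) = √2601 = 51
Perimeter = 29 + 29 + 17 + 14 + 13 + 13 + 51 = 166.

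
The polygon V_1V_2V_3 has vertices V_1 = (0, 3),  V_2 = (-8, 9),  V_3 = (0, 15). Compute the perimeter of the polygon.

32

|V_1V_2| = √((-8)² + (6)²) = √100 = 10
|V_2V_3| = √((8)² + (6)²) = √100 = 10
|V_3V_1| = √((0)² + (-12)²) = √144 = 12
Perimeter = 10 + 10 + 12 = 32.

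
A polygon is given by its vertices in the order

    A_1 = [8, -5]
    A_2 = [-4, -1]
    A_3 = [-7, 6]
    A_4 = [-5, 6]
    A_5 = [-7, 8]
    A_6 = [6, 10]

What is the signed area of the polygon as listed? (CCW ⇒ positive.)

-148.5

Cross-terms: -28, -31, -12, 2, -118, -110  ⇒  Σ = -297
Signed area = Σ/2 = -148.5 (negative ⇒ clockwise traversal).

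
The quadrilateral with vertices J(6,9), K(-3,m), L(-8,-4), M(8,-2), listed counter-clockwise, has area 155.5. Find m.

The doubled signed area Σ (x_i y_{i+1} − x_{i+1} y_i) is linear in m.
With m=0 it equals 171; the coefficient of m is 14 (from the two edges through K).
So 14·m + 171 = 2·155.5 = 311 ⇒ m = 10.

10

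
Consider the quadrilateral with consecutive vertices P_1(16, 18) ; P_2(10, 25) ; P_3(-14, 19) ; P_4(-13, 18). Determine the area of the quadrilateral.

116.5

Σ = (220) + (540) + (-5) + (-522) = 233
Area = |Σ|/2 = 116.5.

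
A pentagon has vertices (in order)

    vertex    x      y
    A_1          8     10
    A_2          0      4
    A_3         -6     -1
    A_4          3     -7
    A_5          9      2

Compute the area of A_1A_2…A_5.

Apply Gauss's area formula: 2A = Σ (x_i·y_{i+1} − x_{i+1}·y_i), indices taken mod 5.
Σ = (32) + (24) + (45) + (69) + (74) = 244
Area = |Σ|/2 = 122.

122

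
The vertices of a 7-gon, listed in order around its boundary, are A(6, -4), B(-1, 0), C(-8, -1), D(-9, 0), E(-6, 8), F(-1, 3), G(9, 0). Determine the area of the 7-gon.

Σ = (-4) + (1) + (-9) + (-72) + (-10) + (-27) + (-36) = -157
Area = |Σ|/2 = 78.5.

78.5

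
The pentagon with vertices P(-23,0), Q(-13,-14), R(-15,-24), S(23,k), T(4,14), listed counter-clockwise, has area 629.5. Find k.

19

The doubled signed area Σ (x_i y_{i+1} − x_{i+1} y_i) is linear in k.
With k=0 it equals 1620; the coefficient of k is -19 (from the two edges through S).
So -19·k + 1620 = 2·629.5 = 1259 ⇒ k = 19.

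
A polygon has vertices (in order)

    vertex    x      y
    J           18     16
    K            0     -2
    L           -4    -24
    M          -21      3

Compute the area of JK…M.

475

J→K: (18)(-2) − (0)(16) = -36
K→L: (0)(-24) − (-4)(-2) = -8
L→M: (-4)(3) − (-21)(-24) = -516
M→J: (-21)(16) − (18)(3) = -390
Σ = -950
Area = |Σ|/2 = 475.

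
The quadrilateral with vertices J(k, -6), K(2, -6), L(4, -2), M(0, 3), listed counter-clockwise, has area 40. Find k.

-4

Write out the shoelace sum; only the two edges meeting at J involve k:
2·Area = [(0·(-6) − k·3) + (k·(-6) − 2·(-6))] + 32
       = -9·k + 44 = 80
⇒ k = -4.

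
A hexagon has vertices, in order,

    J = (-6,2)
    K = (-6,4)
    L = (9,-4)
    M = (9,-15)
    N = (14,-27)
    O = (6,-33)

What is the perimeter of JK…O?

|JK| = √((0)² + (2)²) = √4 = 2
|KL| = √((15)² + (-8)²) = √289 = 17
|LM| = √((0)² + (-11)²) = √121 = 11
|MN| = √((5)² + (-12)²) = √169 = 13
|NO| = √((-8)² + (-6)²) = √100 = 10
|OJ| = √((-12)² + (35)²) = √1369 = 37
Perimeter = 2 + 17 + 11 + 13 + 10 + 37 = 90.

90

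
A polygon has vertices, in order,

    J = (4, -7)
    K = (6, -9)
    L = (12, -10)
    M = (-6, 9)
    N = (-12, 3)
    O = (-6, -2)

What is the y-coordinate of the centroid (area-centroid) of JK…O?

Apply Gauss's area formula. First the cross-terms c_i = x_i·y_{i+1} − x_{i+1}·y_i:
  6, 48, 48, 90, 42, 50  ⇒  2A = 284, A = 142.
Then Σ (y_i + y_{i+1})·c_i = -384, so ȳ = -384 / (6·142) = -32/71.

-32/71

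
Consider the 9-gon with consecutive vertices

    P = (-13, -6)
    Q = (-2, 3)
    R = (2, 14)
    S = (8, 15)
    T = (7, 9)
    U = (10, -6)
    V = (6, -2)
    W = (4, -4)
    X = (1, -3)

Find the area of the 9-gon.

192.5

Apply Gauss's area formula: 2A = Σ (x_i·y_{i+1} − x_{i+1}·y_i), indices taken mod 9.
Cross-terms: -51, -34, -82, -33, -132, 16, -16, -8, -45  ⇒  Σ = -385
Area = |Σ|/2 = 192.5.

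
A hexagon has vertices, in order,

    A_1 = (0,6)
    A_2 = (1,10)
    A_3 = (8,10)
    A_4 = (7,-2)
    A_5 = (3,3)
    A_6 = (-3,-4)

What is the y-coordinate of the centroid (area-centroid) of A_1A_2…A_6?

Apply the surveyor's formula. First the cross-terms c_i = x_i·y_{i+1} − x_{i+1}·y_i:
  -6, -70, -86, 27, -3, -18  ⇒  2A = -156, A = -78.
Then Σ (y_i + y_{i+1})·c_i = -2190, so ȳ = -2190 / (6·(-78)) = 365/78.

365/78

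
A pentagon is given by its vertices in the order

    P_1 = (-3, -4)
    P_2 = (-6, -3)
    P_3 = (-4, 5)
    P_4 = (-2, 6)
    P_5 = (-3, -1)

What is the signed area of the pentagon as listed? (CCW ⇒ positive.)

-21

P_1→P_2: (-3)(-3) − (-6)(-4) = -15
P_2→P_3: (-6)(5) − (-4)(-3) = -42
P_3→P_4: (-4)(6) − (-2)(5) = -14
P_4→P_5: (-2)(-1) − (-3)(6) = 20
P_5→P_1: (-3)(-4) − (-3)(-1) = 9
Σ = -42
Signed area = Σ/2 = -21 (negative ⇒ clockwise traversal).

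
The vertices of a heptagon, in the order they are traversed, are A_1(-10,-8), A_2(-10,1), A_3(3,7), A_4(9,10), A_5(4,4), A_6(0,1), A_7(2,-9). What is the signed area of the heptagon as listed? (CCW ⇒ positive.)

Apply the shoelace (surveyor's) formula: 2A = Σ (x_i·y_{i+1} − x_{i+1}·y_i), indices taken mod 7.
Cross-terms: -90, -73, -33, -4, 4, -2, -106  ⇒  Σ = -304
Signed area = Σ/2 = -152 (negative ⇒ clockwise traversal).

-152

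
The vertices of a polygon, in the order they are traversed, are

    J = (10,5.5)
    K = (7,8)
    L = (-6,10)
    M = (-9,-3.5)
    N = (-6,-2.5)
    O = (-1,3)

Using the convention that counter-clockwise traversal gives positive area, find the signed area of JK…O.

108

Apply the surveyor's formula: 2A = Σ (x_i·y_{i+1} − x_{i+1}·y_i), indices taken mod 6.
Σ = (41.5) + (118) + (111) + (1.5) + (-20.5) + (-35.5) = 216
Signed area = Σ/2 = 108 (positive ⇒ counter-clockwise traversal).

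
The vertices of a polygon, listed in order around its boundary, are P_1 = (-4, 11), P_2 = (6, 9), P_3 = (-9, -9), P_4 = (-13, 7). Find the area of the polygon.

Apply the surveyor's formula: 2A = Σ (x_i·y_{i+1} − x_{i+1}·y_i), indices taken mod 4.
Σ = (-102) + (27) + (-180) + (-115) = -370
Area = |Σ|/2 = 185.

185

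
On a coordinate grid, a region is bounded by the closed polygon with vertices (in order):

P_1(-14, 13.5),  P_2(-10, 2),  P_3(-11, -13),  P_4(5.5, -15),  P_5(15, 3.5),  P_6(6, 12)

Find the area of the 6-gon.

573.875

Apply the shoelace formula: 2A = Σ (x_i·y_{i+1} − x_{i+1}·y_i), indices taken mod 6.
P_1→P_2: (-14)(2) − (-10)(13.5) = 107
P_2→P_3: (-10)(-13) − (-11)(2) = 152
P_3→P_4: (-11)(-15) − (5.5)(-13) = 236.5
P_4→P_5: (5.5)(3.5) − (15)(-15) = 244.25
P_5→P_6: (15)(12) − (6)(3.5) = 159
P_6→P_1: (6)(13.5) − (-14)(12) = 249
Σ = 1147.75
Area = |Σ|/2 = 573.875.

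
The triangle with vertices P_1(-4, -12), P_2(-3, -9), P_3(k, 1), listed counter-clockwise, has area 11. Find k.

-7

The doubled signed area Σ (x_i y_{i+1} − x_{i+1} y_i) is linear in k.
With k=0 it equals 1; the coefficient of k is -3 (from the two edges through P_3).
So -3·k + 1 = 2·11 = 22 ⇒ k = -7.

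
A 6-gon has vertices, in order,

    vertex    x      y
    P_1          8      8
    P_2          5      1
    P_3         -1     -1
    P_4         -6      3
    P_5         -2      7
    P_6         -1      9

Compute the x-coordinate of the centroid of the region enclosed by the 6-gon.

Apply the shoelace formula. First the cross-terms c_i = x_i·y_{i+1} − x_{i+1}·y_i:
  -32, -4, -9, -36, -11, -80  ⇒  2A = -172, A = -86.
Then Σ (x_i + x_{i+1})·c_i = -608, so x̄ = -608 / (6·(-86)) = 152/129.

152/129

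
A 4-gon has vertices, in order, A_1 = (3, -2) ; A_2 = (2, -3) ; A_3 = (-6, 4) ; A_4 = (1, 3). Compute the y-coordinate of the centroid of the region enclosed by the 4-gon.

25/24

Apply Gauss's area formula. First the cross-terms c_i = x_i·y_{i+1} − x_{i+1}·y_i:
  -5, -10, -22, -11  ⇒  2A = -48, A = -24.
Then Σ (y_i + y_{i+1})·c_i = -150, so ȳ = -150 / (6·(-24)) = 25/24.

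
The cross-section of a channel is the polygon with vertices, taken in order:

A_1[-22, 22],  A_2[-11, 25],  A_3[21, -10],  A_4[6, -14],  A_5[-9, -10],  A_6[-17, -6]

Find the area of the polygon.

882.5

Apply the shoelace (surveyor's) formula: 2A = Σ (x_i·y_{i+1} − x_{i+1}·y_i), indices taken mod 6.
Cross-terms: -308, -415, -234, -186, -116, -506  ⇒  Σ = -1765
Area = |Σ|/2 = 882.5.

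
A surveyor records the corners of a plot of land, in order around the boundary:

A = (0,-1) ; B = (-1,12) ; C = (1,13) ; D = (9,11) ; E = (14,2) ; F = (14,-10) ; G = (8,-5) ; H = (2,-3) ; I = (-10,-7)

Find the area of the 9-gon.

Apply the shoelace (surveyor's) formula: 2A = Σ (x_i·y_{i+1} − x_{i+1}·y_i), indices taken mod 9.
Σ = (-1) + (-25) + (-106) + (-136) + (-168) + (10) + (-14) + (-44) + (10) = -474
Area = |Σ|/2 = 237.

237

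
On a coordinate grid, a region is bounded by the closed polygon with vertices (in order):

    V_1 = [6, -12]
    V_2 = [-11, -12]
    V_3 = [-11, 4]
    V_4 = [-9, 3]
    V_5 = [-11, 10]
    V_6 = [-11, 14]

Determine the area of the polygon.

215

Apply Gauss's area formula: 2A = Σ (x_i·y_{i+1} − x_{i+1}·y_i), indices taken mod 6.
V_1→V_2: (6)(-12) − (-11)(-12) = -204
V_2→V_3: (-11)(4) − (-11)(-12) = -176
V_3→V_4: (-11)(3) − (-9)(4) = 3
V_4→V_5: (-9)(10) − (-11)(3) = -57
V_5→V_6: (-11)(14) − (-11)(10) = -44
V_6→V_1: (-11)(-12) − (6)(14) = 48
Σ = -430
Area = |Σ|/2 = 215.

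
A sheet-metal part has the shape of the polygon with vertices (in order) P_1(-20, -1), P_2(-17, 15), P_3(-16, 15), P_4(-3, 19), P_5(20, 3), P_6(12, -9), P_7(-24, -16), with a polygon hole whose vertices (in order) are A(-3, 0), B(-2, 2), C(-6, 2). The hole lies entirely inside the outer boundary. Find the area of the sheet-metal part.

Outer boundary:
Apply Gauss's area formula: 2A = Σ (x_i·y_{i+1} − x_{i+1}·y_i), indices taken mod 7.
P_1→P_2: (-20)(15) − (-17)(-1) = -317
P_2→P_3: (-17)(15) − (-16)(15) = -15
P_3→P_4: (-16)(19) − (-3)(15) = -259
P_4→P_5: (-3)(3) − (20)(19) = -389
P_5→P_6: (20)(-9) − (12)(3) = -216
P_6→P_7: (12)(-16) − (-24)(-9) = -408
P_7→P_1: (-24)(-1) − (-20)(-16) = -296
Σ = -1900
Area = |Σ|/2 = 950.
Hole:
Apply the shoelace (surveyor's) formula: 2A = Σ (x_i·y_{i+1} − x_{i+1}·y_i), indices taken mod 3.
Cross-terms: -6, 8, 6  ⇒  Σ = 8
Area = |Σ|/2 = 4.
Net area = 950 − 4 = 946.

946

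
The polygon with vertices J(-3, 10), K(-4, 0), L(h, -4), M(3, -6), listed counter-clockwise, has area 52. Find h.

-4

The doubled signed area Σ (x_i y_{i+1} − x_{i+1} y_i) is linear in h.
With h=0 it equals 80; the coefficient of h is -6 (from the two edges through L).
So -6·h + 80 = 2·52 = 104 ⇒ h = -4.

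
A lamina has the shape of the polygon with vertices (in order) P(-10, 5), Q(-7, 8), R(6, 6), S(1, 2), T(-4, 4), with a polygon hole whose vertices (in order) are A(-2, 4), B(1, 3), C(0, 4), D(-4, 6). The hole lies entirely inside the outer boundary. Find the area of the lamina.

Outer boundary:
Cross-terms: -45, -90, 6, 12, 20  ⇒  Σ = -97
Area = |Σ|/2 = 48.5.
Hole:
Apply the shoelace formula: 2A = Σ (x_i·y_{i+1} − x_{i+1}·y_i), indices taken mod 4.
Σ = (-10) + (4) + (16) + (-4) = 6
Area = |Σ|/2 = 3.
Net area = 48.5 − 3 = 45.5.

45.5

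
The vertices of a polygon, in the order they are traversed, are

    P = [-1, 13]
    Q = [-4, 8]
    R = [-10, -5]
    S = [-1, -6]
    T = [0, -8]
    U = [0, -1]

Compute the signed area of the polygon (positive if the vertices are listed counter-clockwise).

103

Cross-terms: 44, 100, 55, 8, 0, -1  ⇒  Σ = 206
Signed area = Σ/2 = 103 (positive ⇒ counter-clockwise traversal).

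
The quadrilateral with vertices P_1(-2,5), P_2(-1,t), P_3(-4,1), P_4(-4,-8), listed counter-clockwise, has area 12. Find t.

The doubled signed area Σ (x_i y_{i+1} − x_{i+1} y_i) is linear in t.
With t=0 it equals 4; the coefficient of t is 2 (from the two edges through P_2).
So 2·t + 4 = 2·12 = 24 ⇒ t = 10.

10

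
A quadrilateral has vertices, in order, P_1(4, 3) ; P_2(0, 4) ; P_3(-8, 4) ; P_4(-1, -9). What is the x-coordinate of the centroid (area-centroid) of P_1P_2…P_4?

Apply the shoelace formula. First the cross-terms c_i = x_i·y_{i+1} − x_{i+1}·y_i:
  16, 32, 76, 33  ⇒  2A = 157, A = 78.5.
Then Σ (x_i + x_{i+1})·c_i = -777, so x̄ = -777 / (6·78.5) = -259/157.

-259/157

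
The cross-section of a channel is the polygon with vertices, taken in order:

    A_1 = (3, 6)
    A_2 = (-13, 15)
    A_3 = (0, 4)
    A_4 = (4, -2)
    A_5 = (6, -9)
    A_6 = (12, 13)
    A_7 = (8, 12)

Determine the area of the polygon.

Apply the surveyor's formula: 2A = Σ (x_i·y_{i+1} − x_{i+1}·y_i), indices taken mod 7.
Cross-terms: 123, -52, -16, -24, 186, 40, 12  ⇒  Σ = 269
Area = |Σ|/2 = 134.5.

134.5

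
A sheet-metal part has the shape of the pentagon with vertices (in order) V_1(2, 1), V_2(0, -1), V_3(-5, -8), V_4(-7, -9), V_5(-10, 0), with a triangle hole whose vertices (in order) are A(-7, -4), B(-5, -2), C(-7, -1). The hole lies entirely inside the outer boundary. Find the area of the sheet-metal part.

Outer boundary:
V_1→V_2: (2)(-1) − (0)(1) = -2
V_2→V_3: (0)(-8) − (-5)(-1) = -5
V_3→V_4: (-5)(-9) − (-7)(-8) = -11
V_4→V_5: (-7)(0) − (-10)(-9) = -90
V_5→V_1: (-10)(1) − (2)(0) = -10
Σ = -118
Area = |Σ|/2 = 59.
Hole:
Σ = (-6) + (-9) + (21) = 6
Area = |Σ|/2 = 3.
Net area = 59 − 3 = 56.

56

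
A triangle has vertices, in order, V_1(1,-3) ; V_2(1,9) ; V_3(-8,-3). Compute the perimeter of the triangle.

36

|V_1V_2| = √((0)² + (12)²) = √144 = 12
|V_2V_3| = √((-9)² + (-12)²) = √225 = 15
|V_3V_1| = √((9)² + (0)²) = √81 = 9
Perimeter = 12 + 15 + 9 = 36.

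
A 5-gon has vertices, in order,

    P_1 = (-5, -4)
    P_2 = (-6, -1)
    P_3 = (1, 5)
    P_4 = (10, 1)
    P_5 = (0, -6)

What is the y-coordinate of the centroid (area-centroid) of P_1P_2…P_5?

Apply the shoelace formula. First the cross-terms c_i = x_i·y_{i+1} − x_{i+1}·y_i:
  -19, -29, -49, -60, -30  ⇒  2A = -187, A = -93.5.
Then Σ (y_i + y_{i+1})·c_i = 285, so ȳ = 285 / (6·(-93.5)) = -95/187.

-95/187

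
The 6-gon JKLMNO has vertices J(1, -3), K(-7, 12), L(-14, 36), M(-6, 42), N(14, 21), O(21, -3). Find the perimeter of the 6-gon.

126

|JK| = √((-8)² + (15)²) = √289 = 17
|KL| = √((-7)² + (24)²) = √625 = 25
|LM| = √((8)² + (6)²) = √100 = 10
|MN| = √((20)² + (-21)²) = √841 = 29
|NO| = √((7)² + (-24)²) = √625 = 25
|OJ| = √((-20)² + (0)²) = √400 = 20
Perimeter = 17 + 25 + 10 + 29 + 25 + 20 = 126.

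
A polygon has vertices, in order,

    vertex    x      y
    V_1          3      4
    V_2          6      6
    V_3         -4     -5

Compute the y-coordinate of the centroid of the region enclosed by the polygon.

Apply the shoelace formula. First the cross-terms c_i = x_i·y_{i+1} − x_{i+1}·y_i:
  -6, -6, -1  ⇒  2A = -13, A = -6.5.
Then Σ (y_i + y_{i+1})·c_i = -65, so ȳ = -65 / (6·(-6.5)) = 5/3.

5/3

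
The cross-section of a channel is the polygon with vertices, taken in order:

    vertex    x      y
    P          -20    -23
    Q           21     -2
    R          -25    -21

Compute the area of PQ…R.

Apply Gauss's area formula: 2A = Σ (x_i·y_{i+1} − x_{i+1}·y_i), indices taken mod 3.
Σ = (523) + (-491) + (155) = 187
Area = |Σ|/2 = 93.5.

93.5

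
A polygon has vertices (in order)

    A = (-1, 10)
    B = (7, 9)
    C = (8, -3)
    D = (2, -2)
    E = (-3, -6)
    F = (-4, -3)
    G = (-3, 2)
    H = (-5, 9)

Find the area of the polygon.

145

Apply the shoelace formula: 2A = Σ (x_i·y_{i+1} − x_{i+1}·y_i), indices taken mod 8.
Σ = (-79) + (-93) + (-10) + (-18) + (-15) + (-17) + (-17) + (-41) = -290
Area = |Σ|/2 = 145.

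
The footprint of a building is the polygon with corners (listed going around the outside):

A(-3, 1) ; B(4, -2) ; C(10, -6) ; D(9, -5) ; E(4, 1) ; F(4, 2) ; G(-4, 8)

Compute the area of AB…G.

47.5

Apply the surveyor's formula: 2A = Σ (x_i·y_{i+1} − x_{i+1}·y_i), indices taken mod 7.
A→B: (-3)(-2) − (4)(1) = 2
B→C: (4)(-6) − (10)(-2) = -4
C→D: (10)(-5) − (9)(-6) = 4
D→E: (9)(1) − (4)(-5) = 29
E→F: (4)(2) − (4)(1) = 4
F→G: (4)(8) − (-4)(2) = 40
G→A: (-4)(1) − (-3)(8) = 20
Σ = 95
Area = |Σ|/2 = 47.5.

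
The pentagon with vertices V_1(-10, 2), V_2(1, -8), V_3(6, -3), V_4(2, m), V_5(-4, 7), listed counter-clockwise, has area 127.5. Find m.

5

Write out the shoelace sum; only the two edges meeting at V_4 involve m:
2·Area = [(6·m − 2·(-3)) + (2·7 − (-4)·m)] + 185
       = 10·m + 205 = 255
⇒ m = 5.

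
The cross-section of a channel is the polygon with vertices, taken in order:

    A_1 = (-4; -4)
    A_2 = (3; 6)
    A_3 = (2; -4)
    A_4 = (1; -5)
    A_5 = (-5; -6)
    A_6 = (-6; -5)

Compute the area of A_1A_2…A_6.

40

Cross-terms: -12, -24, -6, -31, -11, 4  ⇒  Σ = -80
Area = |Σ|/2 = 40.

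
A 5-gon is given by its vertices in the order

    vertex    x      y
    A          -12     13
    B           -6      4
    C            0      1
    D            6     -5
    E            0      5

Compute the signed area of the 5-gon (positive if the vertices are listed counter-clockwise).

Apply the shoelace formula: 2A = Σ (x_i·y_{i+1} − x_{i+1}·y_i), indices taken mod 5.
Cross-terms: 30, -6, -6, 30, 60  ⇒  Σ = 108
Signed area = Σ/2 = 54 (positive ⇒ counter-clockwise traversal).

54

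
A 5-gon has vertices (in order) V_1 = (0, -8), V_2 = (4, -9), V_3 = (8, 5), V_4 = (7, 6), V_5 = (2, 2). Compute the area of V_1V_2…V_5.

Apply the surveyor's formula: 2A = Σ (x_i·y_{i+1} − x_{i+1}·y_i), indices taken mod 5.
Σ = (32) + (92) + (13) + (2) + (-16) = 123
Area = |Σ|/2 = 61.5.

61.5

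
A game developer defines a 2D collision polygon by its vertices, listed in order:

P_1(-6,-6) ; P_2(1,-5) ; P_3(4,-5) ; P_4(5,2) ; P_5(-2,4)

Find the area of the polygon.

72

Apply the surveyor's formula: 2A = Σ (x_i·y_{i+1} − x_{i+1}·y_i), indices taken mod 5.
Cross-terms: 36, 15, 33, 24, 36  ⇒  Σ = 144
Area = |Σ|/2 = 72.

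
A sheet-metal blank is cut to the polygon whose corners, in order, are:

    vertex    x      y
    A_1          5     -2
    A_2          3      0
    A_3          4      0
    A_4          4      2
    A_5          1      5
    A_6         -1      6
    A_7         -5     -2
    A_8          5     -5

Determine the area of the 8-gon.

62.5

Apply Gauss's area formula: 2A = Σ (x_i·y_{i+1} − x_{i+1}·y_i), indices taken mod 8.
Σ = (6) + (0) + (8) + (18) + (11) + (32) + (35) + (15) = 125
Area = |Σ|/2 = 62.5.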